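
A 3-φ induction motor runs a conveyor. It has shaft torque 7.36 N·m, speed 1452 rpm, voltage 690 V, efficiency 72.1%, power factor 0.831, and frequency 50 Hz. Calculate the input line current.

ω = 2π×1452/60 = 152.1 rad/s; P_out = τω = 7.36 × 152.1 = 1119 W
P_in = P_out / η = 1119 / 0.721 = 1552 W
I_L = P_in / (√3·V_L·cosφ) = 1552 / (1.732 × 690 × 0.831) = 1.56 A

1.56 A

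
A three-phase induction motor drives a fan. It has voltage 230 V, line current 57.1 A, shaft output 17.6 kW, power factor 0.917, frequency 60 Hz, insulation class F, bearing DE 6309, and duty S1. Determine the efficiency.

84.4 %

P_out = 17.6 kW = 17600 W
P_in = √3·V_L·I_L·cosφ = 1.732 × 230 × 57.1 × 0.917 = 20858 W
η = P_out / P_in = 17600 / 20858 = 0.844 = 84.4%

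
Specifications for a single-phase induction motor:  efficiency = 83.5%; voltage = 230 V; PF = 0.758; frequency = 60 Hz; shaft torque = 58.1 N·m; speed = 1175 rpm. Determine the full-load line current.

49.1 A

ω = 2π×1175/60 = 123 rad/s; P_out = τω = 58.1 × 123 = 7146 W
P_in = P_out / η = 7146 / 0.835 = 8558 W
I = P_in / (V·cosφ) = 8558 / (230 × 0.758) = 49.1 A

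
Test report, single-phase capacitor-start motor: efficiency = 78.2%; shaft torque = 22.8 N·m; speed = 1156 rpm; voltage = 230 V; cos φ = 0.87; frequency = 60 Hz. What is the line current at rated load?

ω = 2π×1156/60 = 121.1 rad/s; P_out = τω = 22.8 × 121.1 = 2761 W
P_in = P_out / η = 2761 / 0.782 = 3531 W
I = P_in / (V·cosφ) = 3531 / (230 × 0.87) = 17.6 A

17.6 A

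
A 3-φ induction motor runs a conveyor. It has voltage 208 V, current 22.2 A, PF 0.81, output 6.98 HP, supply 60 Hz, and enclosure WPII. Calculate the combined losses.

1.27 kW

P_in = √3·V·I·cosφ = 1.732×208×22.2×0.81 = 6478 W
P_out = 6.98×746 = 5207 W
Losses = P_in − P_out = 6478 − 5207 = 1271 W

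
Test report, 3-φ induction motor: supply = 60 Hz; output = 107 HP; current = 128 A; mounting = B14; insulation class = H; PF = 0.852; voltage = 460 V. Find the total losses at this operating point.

7.07 kW

P_in = √3·V·I·cosφ = 1.732×460×128×0.852 = 86887 W
P_out = 107×746 = 79822 W
Losses = P_in − P_out = 86887 − 79822 = 7065 W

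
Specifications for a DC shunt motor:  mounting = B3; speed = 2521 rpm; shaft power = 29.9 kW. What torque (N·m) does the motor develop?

ω = 2π × 2521/60 = 264 rad/s
τ = P/ω = 29900/264 = 113 N·m

113 N·m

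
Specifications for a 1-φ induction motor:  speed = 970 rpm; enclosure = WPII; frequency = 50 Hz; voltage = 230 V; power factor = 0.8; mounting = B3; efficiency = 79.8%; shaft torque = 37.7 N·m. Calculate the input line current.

ω = 2π×970/60 = 101.6 rad/s; P_out = τω = 37.7 × 101.6 = 3830 W
P_in = P_out / η = 3830 / 0.798 = 4799 W
I = P_in / (V·cosφ) = 4799 / (230 × 0.8) = 26.1 A

26.1 A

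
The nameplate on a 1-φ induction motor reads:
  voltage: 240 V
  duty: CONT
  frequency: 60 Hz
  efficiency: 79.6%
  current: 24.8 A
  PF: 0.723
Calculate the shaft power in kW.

3.43 kW

P_in = V·I·cosφ = 240 × 24.8 × 0.723 = 4303 W
P_out = η·P_in = 0.796 × 4303 = 3425 W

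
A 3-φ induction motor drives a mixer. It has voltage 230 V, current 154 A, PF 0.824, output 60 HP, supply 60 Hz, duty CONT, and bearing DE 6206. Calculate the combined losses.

P_in = √3·V·I·cosφ = 1.732×230×154×0.824 = 50550 W
P_out = 60×746 = 44760 W
Losses = P_in − P_out = 50550 − 44760 = 5790 W

5.79 kW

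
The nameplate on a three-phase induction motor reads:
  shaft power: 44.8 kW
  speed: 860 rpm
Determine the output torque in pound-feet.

ω = 2π × 860/60 = 90.06 rad/s
τ = P/ω = 44800/90.06 = 497.4 N·m
In lb·ft: 497.4/1.356 = 367 lb·ft

367 lb·ft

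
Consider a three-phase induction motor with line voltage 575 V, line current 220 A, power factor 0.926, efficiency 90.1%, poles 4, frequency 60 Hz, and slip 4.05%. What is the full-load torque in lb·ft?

P_in = √3·V·I·cosφ = 1.732 × 575 × 220 × 0.926 = 202885 W
P_out = η·P_in = 0.901 × 202885 = 182799 W
n_s = 120×60/4 = 1800 rpm; n = 1800×(1−0.0405) = 1727 rpm
ω = 2π×1727/60 = 180.9 rad/s
τ = P_out/ω = 182799/180.9 = 1010 N·m
In lb·ft: 1010/1.356 = 745 lb·ft

745 lb·ft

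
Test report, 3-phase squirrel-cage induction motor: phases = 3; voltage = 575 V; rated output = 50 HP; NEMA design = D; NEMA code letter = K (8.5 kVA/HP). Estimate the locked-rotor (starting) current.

S_LR = 8.5 × 50 = 425 kVA
I_LR = S_LR/(√3·V_L) = 425000/(1.732×575) = 427 A

427 A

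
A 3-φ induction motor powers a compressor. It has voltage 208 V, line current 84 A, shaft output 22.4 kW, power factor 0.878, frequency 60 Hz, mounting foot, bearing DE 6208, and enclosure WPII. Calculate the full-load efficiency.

84.3 %

P_out = 22.4 kW = 22400 W
P_in = √3·V_L·I_L·cosφ = 1.732 × 208 × 84 × 0.878 = 26570 W
η = P_out / P_in = 22400 / 26570 = 0.843 = 84.3%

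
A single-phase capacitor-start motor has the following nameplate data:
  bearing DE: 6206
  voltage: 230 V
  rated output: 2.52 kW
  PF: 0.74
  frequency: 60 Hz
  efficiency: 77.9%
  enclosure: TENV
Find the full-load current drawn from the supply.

19 A

P_out = 2.52 kW = 2520 W
P_in = P_out / η = 2520 / 0.779 = 3235 W
I = P_in / (V·cosφ) = 3235 / (230 × 0.74) = 19 A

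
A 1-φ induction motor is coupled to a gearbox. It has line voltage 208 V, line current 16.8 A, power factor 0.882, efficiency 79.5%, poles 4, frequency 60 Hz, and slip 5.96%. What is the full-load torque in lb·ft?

10.2 lb·ft

P_in = V·I·cosφ = 208 × 16.8 × 0.882 = 3082 W
P_out = η·P_in = 0.795 × 3082 = 2450 W
n_s = 120×60/4 = 1800 rpm; n = 1800×(1−0.0596) = 1693 rpm
ω = 2π×1693/60 = 177.3 rad/s
τ = P_out/ω = 2450/177.3 = 13.82 N·m
In lb·ft: 13.82/1.356 = 10.2 lb·ft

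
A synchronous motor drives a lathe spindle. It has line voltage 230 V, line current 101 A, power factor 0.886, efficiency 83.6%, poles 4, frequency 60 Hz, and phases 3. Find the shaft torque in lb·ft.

117 lb·ft

P_in = √3·V·I·cosφ = 1.732 × 230 × 101 × 0.886 = 35648 W
P_out = η·P_in = 0.836 × 35648 = 29802 W
n = n_s = 120×60/4 = 1800 rpm (synchronous)
ω = 2π×1800/60 = 188.5 rad/s
τ = P_out/ω = 29802/188.5 = 158.1 N·m
In lb·ft: 158.1/1.356 = 117 lb·ft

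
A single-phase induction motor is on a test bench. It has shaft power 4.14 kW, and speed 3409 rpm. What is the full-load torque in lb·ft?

8.55 lb·ft

ω = 2π × 3409/60 = 357 rad/s
τ = P/ω = 4140/357 = 11.6 N·m
In lb·ft: 11.6/1.356 = 8.55 lb·ft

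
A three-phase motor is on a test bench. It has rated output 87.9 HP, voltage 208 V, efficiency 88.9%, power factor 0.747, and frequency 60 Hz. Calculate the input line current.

P_out = 87.9 × 746 = 65573 W
P_in = P_out / η = 65573 / 0.889 = 73760 W
I_L = P_in / (√3·V_L·cosφ) = 73760 / (1.732 × 208 × 0.747) = 274 A

274 A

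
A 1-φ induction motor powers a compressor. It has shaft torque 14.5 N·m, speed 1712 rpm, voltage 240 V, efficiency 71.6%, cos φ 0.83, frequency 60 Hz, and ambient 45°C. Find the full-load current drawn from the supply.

ω = 2π×1712/60 = 179.3 rad/s; P_out = τω = 14.5 × 179.3 = 2600 W
P_in = P_out / η = 2600 / 0.716 = 3631 W
I = P_in / (V·cosφ) = 3631 / (240 × 0.83) = 18.2 A

18.2 A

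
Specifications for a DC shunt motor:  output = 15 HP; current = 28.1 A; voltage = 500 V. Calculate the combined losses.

P_in = V·I = 500×28.1 = 14050 W
P_out = 15×746 = 11190 W
Losses = P_in − P_out = 14050 − 11190 = 2860 W

2860 W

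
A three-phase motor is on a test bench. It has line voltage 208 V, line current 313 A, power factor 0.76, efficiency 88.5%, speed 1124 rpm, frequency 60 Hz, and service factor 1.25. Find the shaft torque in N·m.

644 N·m

P_in = √3·V·I·cosφ = 1.732 × 208 × 313 × 0.76 = 85698 W
P_out = η·P_in = 0.885 × 85698 = 75843 W
n = 1124 rpm
ω = 2π×1124/60 = 117.7 rad/s
τ = P_out/ω = 75843/117.7 = 644 N·m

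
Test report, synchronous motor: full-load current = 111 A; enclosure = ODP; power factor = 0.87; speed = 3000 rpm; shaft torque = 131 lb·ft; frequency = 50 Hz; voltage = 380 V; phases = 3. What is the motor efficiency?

τ = 131 lb·ft × 1.356 = 177.6 N·m
ω = 2π × 3000/60 = 314.2 rad/s; P_out = τω = 177.6 × 314.2 = 55802 W
P_in = √3·V_L·I_L·cosφ = 1.732 × 380 × 111 × 0.87 = 63559 W
η = P_out / P_in = 55802 / 63559 = 0.878 = 87.8%

87.8 %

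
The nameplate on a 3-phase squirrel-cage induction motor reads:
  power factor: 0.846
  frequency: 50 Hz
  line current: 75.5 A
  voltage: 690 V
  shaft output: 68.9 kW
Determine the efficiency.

P_out = 68.9 kW = 68900 W
P_in = √3·V_L·I_L·cosφ = 1.732 × 690 × 75.5 × 0.846 = 76333 W
η = P_out / P_in = 68900 / 76333 = 0.903 = 90.3%

90.3 %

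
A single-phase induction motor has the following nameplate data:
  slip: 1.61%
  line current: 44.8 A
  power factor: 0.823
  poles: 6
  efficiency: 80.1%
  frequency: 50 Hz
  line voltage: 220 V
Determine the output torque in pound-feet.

46.5 lb·ft

P_in = V·I·cosφ = 220 × 44.8 × 0.823 = 8111 W
P_out = η·P_in = 0.801 × 8111 = 6497 W
n_s = 120×50/6 = 1000 rpm; n = 1000×(1−0.0161) = 984 rpm
ω = 2π×984/60 = 103 rad/s
τ = P_out/ω = 6497/103 = 63.08 N·m
In lb·ft: 63.08/1.356 = 46.5 lb·ft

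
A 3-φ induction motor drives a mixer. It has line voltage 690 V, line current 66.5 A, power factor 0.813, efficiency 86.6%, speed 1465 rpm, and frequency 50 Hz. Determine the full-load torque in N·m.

P_in = √3·V·I·cosφ = 1.732 × 690 × 66.5 × 0.813 = 64611 W
P_out = η·P_in = 0.866 × 64611 = 55953 W
n = 1465 rpm
ω = 2π×1465/60 = 153.4 rad/s
τ = P_out/ω = 55953/153.4 = 365 N·m

365 N·m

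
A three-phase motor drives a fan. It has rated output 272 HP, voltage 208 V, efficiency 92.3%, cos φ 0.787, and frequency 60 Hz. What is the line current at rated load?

775 A

P_out = 272 × 746 = 202912 W
P_in = P_out / η = 202912 / 0.923 = 219840 W
I_L = P_in / (√3·V_L·cosφ) = 219840 / (1.732 × 208 × 0.787) = 775 A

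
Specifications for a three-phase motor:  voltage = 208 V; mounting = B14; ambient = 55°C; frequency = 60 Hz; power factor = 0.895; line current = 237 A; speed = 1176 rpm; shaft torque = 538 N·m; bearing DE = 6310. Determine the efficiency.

86.7 %

ω = 2π × 1176/60 = 123.2 rad/s; P_out = τω = 538 × 123.2 = 66282 W
P_in = √3·V_L·I_L·cosφ = 1.732 × 208 × 237 × 0.895 = 76416 W
η = P_out / P_in = 66282 / 76416 = 0.867 = 86.7%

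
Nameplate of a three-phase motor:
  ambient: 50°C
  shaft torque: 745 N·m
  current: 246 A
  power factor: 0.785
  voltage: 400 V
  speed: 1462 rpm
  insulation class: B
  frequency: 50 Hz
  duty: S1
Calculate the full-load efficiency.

ω = 2π × 1462/60 = 153.1 rad/s; P_out = τω = 745 × 153.1 = 114060 W
P_in = √3·V_L·I_L·cosφ = 1.732 × 400 × 246 × 0.785 = 133787 W
η = P_out / P_in = 114060 / 133787 = 0.853 = 85.3%

85.3 %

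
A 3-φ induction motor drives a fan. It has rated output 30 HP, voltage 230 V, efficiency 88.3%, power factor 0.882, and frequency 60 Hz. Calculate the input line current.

P_out = 30 × 746 = 22380 W
P_in = P_out / η = 22380 / 0.883 = 25345 W
I_L = P_in / (√3·V_L·cosφ) = 25345 / (1.732 × 230 × 0.882) = 72.1 A

72.1 A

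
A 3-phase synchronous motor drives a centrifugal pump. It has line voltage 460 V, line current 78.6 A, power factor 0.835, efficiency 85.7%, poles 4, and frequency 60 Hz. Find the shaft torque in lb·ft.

175 lb·ft

P_in = √3·V·I·cosφ = 1.732 × 460 × 78.6 × 0.835 = 52290 W
P_out = η·P_in = 0.857 × 52290 = 44813 W
n = n_s = 120×60/4 = 1800 rpm (synchronous)
ω = 2π×1800/60 = 188.5 rad/s
τ = P_out/ω = 44813/188.5 = 237.7 N·m
In lb·ft: 237.7/1.356 = 175 lb·ft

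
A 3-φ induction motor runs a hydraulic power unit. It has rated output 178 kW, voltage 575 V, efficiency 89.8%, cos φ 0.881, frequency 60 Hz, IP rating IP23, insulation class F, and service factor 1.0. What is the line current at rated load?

226 A

P_out = 178 kW = 178000 W
P_in = P_out / η = 178000 / 0.898 = 198218 W
I_L = P_in / (√3·V_L·cosφ) = 198218 / (1.732 × 575 × 0.881) = 226 A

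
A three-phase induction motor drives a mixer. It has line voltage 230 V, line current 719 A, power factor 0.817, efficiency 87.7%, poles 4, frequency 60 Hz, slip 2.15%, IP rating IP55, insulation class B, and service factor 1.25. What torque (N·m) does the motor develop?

1110 N·m

P_in = √3·V·I·cosφ = 1.732 × 230 × 719 × 0.817 = 234006 W
P_out = η·P_in = 0.877 × 234006 = 205223 W
n_s = 120×60/4 = 1800 rpm; n = 1800×(1−0.0215) = 1761 rpm
ω = 2π×1761/60 = 184.4 rad/s
τ = P_out/ω = 205223/184.4 = 1110 N·m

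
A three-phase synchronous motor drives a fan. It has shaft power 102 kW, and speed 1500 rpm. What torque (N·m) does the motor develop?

ω = 2π × 1500/60 = 157.1 rad/s
τ = P/ω = 102000/157.1 = 649 N·m

649 N·m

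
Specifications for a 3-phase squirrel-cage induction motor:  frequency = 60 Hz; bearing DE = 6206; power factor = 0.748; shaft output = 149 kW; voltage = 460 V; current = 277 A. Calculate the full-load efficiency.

90.3 %

P_out = 149 kW = 149000 W
P_in = √3·V_L·I_L·cosφ = 1.732 × 460 × 277 × 0.748 = 165077 W
η = P_out / P_in = 149000 / 165077 = 0.903 = 90.3%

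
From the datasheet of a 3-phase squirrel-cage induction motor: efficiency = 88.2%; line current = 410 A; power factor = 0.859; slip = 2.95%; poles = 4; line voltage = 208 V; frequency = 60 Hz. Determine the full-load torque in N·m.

P_in = √3·V·I·cosφ = 1.732 × 208 × 410 × 0.859 = 126879 W
P_out = η·P_in = 0.882 × 126879 = 111907 W
n_s = 120×60/4 = 1800 rpm; n = 1800×(1−0.0295) = 1747 rpm
ω = 2π×1747/60 = 182.9 rad/s
τ = P_out/ω = 111907/182.9 = 612 N·m

612 N·m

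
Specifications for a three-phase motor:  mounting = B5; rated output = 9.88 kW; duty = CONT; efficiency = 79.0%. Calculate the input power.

12.5 kW

P_out = 9880 W
P_in = P_out/η = 9880/0.79 = 12506 W = 12.5 kW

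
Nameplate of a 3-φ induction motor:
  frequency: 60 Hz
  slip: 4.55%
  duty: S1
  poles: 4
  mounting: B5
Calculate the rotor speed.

1718 rpm

n_s = 120f/p = 120×60/4 = 1800 rpm
n = n_s(1 − s) = 1800 × (1 − 0.0455) = 1718 rpm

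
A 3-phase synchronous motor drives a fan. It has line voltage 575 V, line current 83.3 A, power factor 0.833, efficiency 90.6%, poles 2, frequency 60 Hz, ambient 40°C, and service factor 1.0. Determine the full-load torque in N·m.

166 N·m

P_in = √3·V·I·cosφ = 1.732 × 575 × 83.3 × 0.833 = 69104 W
P_out = η·P_in = 0.906 × 69104 = 62608 W
n = n_s = 120×60/2 = 3600 rpm (synchronous)
ω = 2π×3600/60 = 377 rad/s
τ = P_out/ω = 62608/377 = 166 N·m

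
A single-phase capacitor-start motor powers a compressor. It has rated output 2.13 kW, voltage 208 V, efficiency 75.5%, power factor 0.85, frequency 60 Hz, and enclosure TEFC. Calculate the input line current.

16 A

P_out = 2.13 kW = 2130 W
P_in = P_out / η = 2130 / 0.755 = 2821 W
I = P_in / (V·cosφ) = 2821 / (208 × 0.85) = 16 A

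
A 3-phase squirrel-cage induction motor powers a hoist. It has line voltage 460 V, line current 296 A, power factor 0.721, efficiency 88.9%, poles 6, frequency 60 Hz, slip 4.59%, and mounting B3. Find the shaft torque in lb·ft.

930 lb·ft

P_in = √3·V·I·cosφ = 1.732 × 460 × 296 × 0.721 = 170033 W
P_out = η·P_in = 0.889 × 170033 = 151159 W
n_s = 120×60/6 = 1200 rpm; n = 1200×(1−0.0459) = 1145 rpm
ω = 2π×1145/60 = 119.9 rad/s
τ = P_out/ω = 151159/119.9 = 1261 N·m
In lb·ft: 1261/1.356 = 930 lb·ft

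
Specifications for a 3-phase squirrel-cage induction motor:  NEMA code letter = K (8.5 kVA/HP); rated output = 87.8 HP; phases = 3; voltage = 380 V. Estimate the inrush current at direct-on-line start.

1130 A

S_LR = 8.5 × 87.8 = 746.3 kVA
I_LR = S_LR/(√3·V_L) = 746300/(1.732×380) = 1130 A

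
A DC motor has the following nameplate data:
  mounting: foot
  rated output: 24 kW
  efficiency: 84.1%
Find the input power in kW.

28.5 kW

P_out = 24000 W
P_in = P_out/η = 24000/0.841 = 28537 W = 28.5 kW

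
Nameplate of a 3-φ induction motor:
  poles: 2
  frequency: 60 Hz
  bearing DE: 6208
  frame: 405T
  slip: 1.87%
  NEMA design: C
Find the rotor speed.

n_s = 120f/p = 120×60/2 = 3600 rpm
n = n_s(1 − s) = 3600 × (1 − 0.0187) = 3533 rpm

3533 rpm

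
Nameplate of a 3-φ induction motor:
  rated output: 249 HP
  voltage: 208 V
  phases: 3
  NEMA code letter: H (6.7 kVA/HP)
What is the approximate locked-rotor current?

S_LR = 6.7 × 249 = 1668.3 kVA
I_LR = S_LR/(√3·V_L) = 1668300/(1.732×208) = 4630 A

4630 A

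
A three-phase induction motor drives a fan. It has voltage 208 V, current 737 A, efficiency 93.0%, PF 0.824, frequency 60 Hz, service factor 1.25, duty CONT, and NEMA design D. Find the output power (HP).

P_in = √3·V·I·cosφ = 1.732 × 208 × 737 × 0.824 = 218779 W
P_out = η·P_in = 0.93 × 218779 = 203464 W
= 203464/746 = 273 HP

273 HP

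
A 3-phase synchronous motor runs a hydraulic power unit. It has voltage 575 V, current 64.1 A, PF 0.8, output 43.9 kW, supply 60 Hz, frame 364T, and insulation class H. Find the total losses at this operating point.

P_in = √3·V·I·cosφ = 1.732×575×64.1×0.8 = 51070 W
P_out = 43900 W
Losses = P_in − P_out = 51070 − 43900 = 7170 W

7170 W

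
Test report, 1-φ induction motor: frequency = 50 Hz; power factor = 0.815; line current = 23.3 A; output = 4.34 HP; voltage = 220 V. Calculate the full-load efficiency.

P_out = 4.34 × 746 = 3238 W
P_in = V·I·cosφ = 220 × 23.3 × 0.815 = 4178 W
η = P_out / P_in = 3238 / 4178 = 0.775 = 77.5%

77.5 %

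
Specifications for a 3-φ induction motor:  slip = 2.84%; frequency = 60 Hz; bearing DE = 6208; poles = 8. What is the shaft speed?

874 rpm

n_s = 120f/p = 120×60/8 = 900 rpm
n = n_s(1 − s) = 900 × (1 − 0.0284) = 874 rpm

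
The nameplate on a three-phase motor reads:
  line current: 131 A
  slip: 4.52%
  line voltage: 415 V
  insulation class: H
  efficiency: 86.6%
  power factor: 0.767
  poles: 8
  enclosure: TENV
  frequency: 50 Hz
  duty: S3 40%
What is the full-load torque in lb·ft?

615 lb·ft

P_in = √3·V·I·cosφ = 1.732 × 415 × 131 × 0.767 = 72221 W
P_out = η·P_in = 0.866 × 72221 = 62543 W
n_s = 120×50/8 = 750 rpm; n = 750×(1−0.0452) = 716 rpm
ω = 2π×716/60 = 74.98 rad/s
τ = P_out/ω = 62543/74.98 = 834.1 N·m
In lb·ft: 834.1/1.356 = 615 lb·ft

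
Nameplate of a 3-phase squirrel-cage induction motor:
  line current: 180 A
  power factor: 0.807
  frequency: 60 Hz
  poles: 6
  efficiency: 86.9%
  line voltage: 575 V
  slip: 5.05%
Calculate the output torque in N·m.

P_in = √3·V·I·cosφ = 1.732 × 575 × 180 × 0.807 = 144664 W
P_out = η·P_in = 0.869 × 144664 = 125713 W
n_s = 120×60/6 = 1200 rpm; n = 1200×(1−0.0505) = 1139 rpm
ω = 2π×1139/60 = 119.3 rad/s
τ = P_out/ω = 125713/119.3 = 1050 N·m

1050 N·m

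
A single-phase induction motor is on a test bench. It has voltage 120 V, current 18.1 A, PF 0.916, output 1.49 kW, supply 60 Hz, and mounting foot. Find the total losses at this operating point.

P_in = V·I·cosφ = 120×18.1×0.916 = 1990 W
P_out = 1490 W
Losses = P_in − P_out = 1990 − 1490 = 500 W

500 W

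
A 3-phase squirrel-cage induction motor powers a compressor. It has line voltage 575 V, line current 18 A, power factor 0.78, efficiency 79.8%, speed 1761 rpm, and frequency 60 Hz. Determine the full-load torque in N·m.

60.5 N·m

P_in = √3·V·I·cosφ = 1.732 × 575 × 18 × 0.78 = 13982 W
P_out = η·P_in = 0.798 × 13982 = 11158 W
n = 1761 rpm
ω = 2π×1761/60 = 184.4 rad/s
τ = P_out/ω = 11158/184.4 = 60.5 N·m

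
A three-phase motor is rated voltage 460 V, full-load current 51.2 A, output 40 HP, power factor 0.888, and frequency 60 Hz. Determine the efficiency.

P_out = 40 × 746 = 29840 W
P_in = √3·V_L·I_L·cosφ = 1.732 × 460 × 51.2 × 0.888 = 36223 W
η = P_out / P_in = 29840 / 36223 = 0.824 = 82.4%

82.4 %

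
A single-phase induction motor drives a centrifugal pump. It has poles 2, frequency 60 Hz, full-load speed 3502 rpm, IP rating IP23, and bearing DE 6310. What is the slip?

2.7 %

n_s = 120f/p = 120×60/2 = 3600 rpm
s = (n_s − n)/n_s = (3600 − 3502)/3600 = 0.0272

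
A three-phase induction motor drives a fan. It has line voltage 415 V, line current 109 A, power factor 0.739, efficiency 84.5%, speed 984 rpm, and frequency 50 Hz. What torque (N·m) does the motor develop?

P_in = √3·V·I·cosφ = 1.732 × 415 × 109 × 0.739 = 57898 W
P_out = η·P_in = 0.845 × 57898 = 48924 W
n = 984 rpm
ω = 2π×984/60 = 103 rad/s
τ = P_out/ω = 48924/103 = 475 N·m

475 N·m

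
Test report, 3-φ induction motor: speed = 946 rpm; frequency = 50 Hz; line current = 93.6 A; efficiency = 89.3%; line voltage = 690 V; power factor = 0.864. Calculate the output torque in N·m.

P_in = √3·V·I·cosφ = 1.732 × 690 × 93.6 × 0.864 = 96647 W
P_out = η·P_in = 0.893 × 96647 = 86306 W
n = 946 rpm
ω = 2π×946/60 = 99.06 rad/s
τ = P_out/ω = 86306/99.06 = 871 N·m

871 N·m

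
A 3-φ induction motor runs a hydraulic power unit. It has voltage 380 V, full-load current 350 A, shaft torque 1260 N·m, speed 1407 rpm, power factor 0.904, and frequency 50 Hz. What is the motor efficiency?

ω = 2π × 1407/60 = 147.3 rad/s; P_out = τω = 1260 × 147.3 = 185598 W
P_in = √3·V_L·I_L·cosφ = 1.732 × 380 × 350 × 0.904 = 208242 W
η = P_out / P_in = 185598 / 208242 = 0.891 = 89.1%

89.1 %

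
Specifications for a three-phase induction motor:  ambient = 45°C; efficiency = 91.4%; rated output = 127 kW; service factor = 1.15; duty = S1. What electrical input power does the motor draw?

P_out = 127000 W
P_in = P_out/η = 127000/0.914 = 138950 W = 139 kW

139 kW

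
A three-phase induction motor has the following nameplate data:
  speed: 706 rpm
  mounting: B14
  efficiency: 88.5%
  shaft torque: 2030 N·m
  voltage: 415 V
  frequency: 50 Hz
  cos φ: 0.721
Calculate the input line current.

ω = 2π×706/60 = 73.93 rad/s; P_out = τω = 2030 × 73.93 = 150078 W
P_in = P_out / η = 150078 / 0.885 = 169580 W
I_L = P_in / (√3·V_L·cosφ) = 169580 / (1.732 × 415 × 0.721) = 327 A

327 A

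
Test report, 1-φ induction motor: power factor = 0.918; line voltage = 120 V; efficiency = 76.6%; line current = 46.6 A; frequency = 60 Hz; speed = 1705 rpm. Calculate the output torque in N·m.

22 N·m

P_in = V·I·cosφ = 120 × 46.6 × 0.918 = 5133 W
P_out = η·P_in = 0.766 × 5133 = 3932 W
n = 1705 rpm
ω = 2π×1705/60 = 178.5 rad/s
τ = P_out/ω = 3932/178.5 = 22 N·m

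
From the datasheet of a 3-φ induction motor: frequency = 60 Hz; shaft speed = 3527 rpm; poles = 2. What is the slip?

2.03 %

n_s = 120f/p = 120×60/2 = 3600 rpm
s = (n_s − n)/n_s = (3600 − 3527)/3600 = 0.0203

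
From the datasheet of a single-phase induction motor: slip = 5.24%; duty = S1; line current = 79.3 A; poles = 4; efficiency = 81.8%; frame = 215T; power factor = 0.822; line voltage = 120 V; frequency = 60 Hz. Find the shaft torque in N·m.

35.8 N·m

P_in = V·I·cosφ = 120 × 79.3 × 0.822 = 7822 W
P_out = η·P_in = 0.818 × 7822 = 6398 W
n_s = 120×60/4 = 1800 rpm; n = 1800×(1−0.0524) = 1706 rpm
ω = 2π×1706/60 = 178.7 rad/s
τ = P_out/ω = 6398/178.7 = 35.8 N·m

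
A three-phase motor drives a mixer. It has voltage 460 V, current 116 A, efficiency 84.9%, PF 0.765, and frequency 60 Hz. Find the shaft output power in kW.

P_in = √3·V·I·cosφ = 1.732 × 460 × 116 × 0.765 = 70701 W
P_out = η·P_in = 0.849 × 70701 = 60025 W

60 kW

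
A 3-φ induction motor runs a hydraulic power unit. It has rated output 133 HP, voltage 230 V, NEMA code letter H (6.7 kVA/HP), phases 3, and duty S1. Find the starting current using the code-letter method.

2240 A

S_LR = 6.7 × 133 = 891.1 kVA
I_LR = S_LR/(√3·V_L) = 891100/(1.732×230) = 2240 A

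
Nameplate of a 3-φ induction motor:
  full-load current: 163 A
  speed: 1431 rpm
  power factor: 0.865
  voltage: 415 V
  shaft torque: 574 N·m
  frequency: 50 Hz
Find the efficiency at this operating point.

84.9 %

ω = 2π × 1431/60 = 149.9 rad/s; P_out = τω = 574 × 149.9 = 86043 W
P_in = √3·V_L·I_L·cosφ = 1.732 × 415 × 163 × 0.865 = 101344 W
η = P_out / P_in = 86043 / 101344 = 0.849 = 84.9%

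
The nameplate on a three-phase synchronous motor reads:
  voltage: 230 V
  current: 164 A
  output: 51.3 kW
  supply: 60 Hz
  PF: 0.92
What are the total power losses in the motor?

8.81 kW

P_in = √3·V·I·cosφ = 1.732×230×164×0.92 = 60105 W
P_out = 51300 W
Losses = P_in − P_out = 60105 − 51300 = 8805 W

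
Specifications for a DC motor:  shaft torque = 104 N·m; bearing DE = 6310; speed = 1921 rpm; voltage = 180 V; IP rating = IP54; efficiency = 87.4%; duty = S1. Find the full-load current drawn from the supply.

ω = 2π×1921/60 = 201.2 rad/s; P_out = τω = 104 × 201.2 = 20925 W
P_in = P_out / η = 20925 / 0.874 = 23942 W
I = P_in / V = 23942 / 180 = 133 A

133 A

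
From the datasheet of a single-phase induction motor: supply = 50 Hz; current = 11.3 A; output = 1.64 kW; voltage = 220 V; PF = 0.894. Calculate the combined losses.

P_in = V·I·cosφ = 220×11.3×0.894 = 2222 W
P_out = 1640 W
Losses = P_in − P_out = 2222 − 1640 = 582 W

582 W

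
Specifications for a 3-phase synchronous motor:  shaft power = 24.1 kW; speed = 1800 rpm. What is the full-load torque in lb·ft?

ω = 2π × 1800/60 = 188.5 rad/s
τ = P/ω = 24100/188.5 = 127.9 N·m
In lb·ft: 127.9/1.356 = 94.3 lb·ft

94.3 lb·ft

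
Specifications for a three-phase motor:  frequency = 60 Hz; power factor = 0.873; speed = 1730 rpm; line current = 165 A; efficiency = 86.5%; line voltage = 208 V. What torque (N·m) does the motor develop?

P_in = √3·V·I·cosφ = 1.732 × 208 × 165 × 0.873 = 51893 W
P_out = η·P_in = 0.865 × 51893 = 44887 W
n = 1730 rpm
ω = 2π×1730/60 = 181.2 rad/s
τ = P_out/ω = 44887/181.2 = 248 N·m

248 N·m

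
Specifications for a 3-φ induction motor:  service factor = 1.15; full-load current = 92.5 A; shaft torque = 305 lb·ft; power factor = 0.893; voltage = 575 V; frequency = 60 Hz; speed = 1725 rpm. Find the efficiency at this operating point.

90.8 %

τ = 305 lb·ft × 1.356 = 413.6 N·m
ω = 2π × 1725/60 = 180.6 rad/s; P_out = τω = 413.6 × 180.6 = 74696 W
P_in = √3·V_L·I_L·cosφ = 1.732 × 575 × 92.5 × 0.893 = 82264 W
η = P_out / P_in = 74696 / 82264 = 0.908 = 90.8%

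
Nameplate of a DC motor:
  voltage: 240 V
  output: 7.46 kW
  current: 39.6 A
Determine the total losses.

2.04 kW

P_in = V·I = 240×39.6 = 9504 W
P_out = 7460 W
Losses = P_in − P_out = 9504 − 7460 = 2044 W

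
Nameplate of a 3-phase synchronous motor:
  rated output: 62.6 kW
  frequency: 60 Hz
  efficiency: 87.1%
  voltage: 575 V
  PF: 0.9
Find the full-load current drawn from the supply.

80.2 A

P_out = 62.6 kW = 62600 W
P_in = P_out / η = 62600 / 0.871 = 71871 W
I_L = P_in / (√3·V_L·cosφ) = 71871 / (1.732 × 575 × 0.9) = 80.2 A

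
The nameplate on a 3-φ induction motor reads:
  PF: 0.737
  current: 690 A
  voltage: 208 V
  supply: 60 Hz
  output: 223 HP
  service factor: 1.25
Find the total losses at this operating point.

16.8 kW

P_in = √3·V·I·cosφ = 1.732×208×690×0.737 = 183201 W
P_out = 223×746 = 166358 W
Losses = P_in − P_out = 183201 − 166358 = 16843 W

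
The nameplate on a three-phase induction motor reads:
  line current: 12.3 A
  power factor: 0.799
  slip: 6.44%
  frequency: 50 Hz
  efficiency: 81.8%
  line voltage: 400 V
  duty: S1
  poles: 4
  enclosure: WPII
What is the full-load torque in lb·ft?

P_in = √3·V·I·cosφ = 1.732 × 400 × 12.3 × 0.799 = 6809 W
P_out = η·P_in = 0.818 × 6809 = 5570 W
n_s = 120×50/4 = 1500 rpm; n = 1500×(1−0.0644) = 1403 rpm
ω = 2π×1403/60 = 146.9 rad/s
τ = P_out/ω = 5570/146.9 = 37.92 N·m
In lb·ft: 37.92/1.356 = 28 lb·ft

28 lb·ft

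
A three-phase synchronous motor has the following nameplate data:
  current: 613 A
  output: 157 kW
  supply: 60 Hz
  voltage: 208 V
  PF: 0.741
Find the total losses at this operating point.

P_in = √3·V·I·cosφ = 1.732×208×613×0.741 = 163640 W
P_out = 157000 W
Losses = P_in − P_out = 163640 − 157000 = 6640 W

6640 W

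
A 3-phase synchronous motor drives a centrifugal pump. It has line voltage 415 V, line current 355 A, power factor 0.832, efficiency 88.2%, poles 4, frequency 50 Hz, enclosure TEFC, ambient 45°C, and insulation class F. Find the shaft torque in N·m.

1190 N·m

P_in = √3·V·I·cosφ = 1.732 × 415 × 355 × 0.832 = 212299 W
P_out = η·P_in = 0.882 × 212299 = 187248 W
n = n_s = 120×50/4 = 1500 rpm (synchronous)
ω = 2π×1500/60 = 157.1 rad/s
τ = P_out/ω = 187248/157.1 = 1190 N·m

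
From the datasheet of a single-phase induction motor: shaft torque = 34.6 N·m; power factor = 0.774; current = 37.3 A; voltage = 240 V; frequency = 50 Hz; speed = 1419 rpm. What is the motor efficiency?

ω = 2π × 1419/60 = 148.6 rad/s; P_out = τω = 34.6 × 148.6 = 5142 W
P_in = V·I·cosφ = 240 × 37.3 × 0.774 = 6929 W
η = P_out / P_in = 5142 / 6929 = 0.742 = 74.2%

74.2 %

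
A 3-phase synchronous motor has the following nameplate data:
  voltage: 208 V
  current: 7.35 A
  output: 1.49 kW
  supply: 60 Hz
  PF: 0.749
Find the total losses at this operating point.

493 W

P_in = √3·V·I·cosφ = 1.732×208×7.35×0.749 = 1983 W
P_out = 1490 W
Losses = P_in − P_out = 1983 − 1490 = 493 W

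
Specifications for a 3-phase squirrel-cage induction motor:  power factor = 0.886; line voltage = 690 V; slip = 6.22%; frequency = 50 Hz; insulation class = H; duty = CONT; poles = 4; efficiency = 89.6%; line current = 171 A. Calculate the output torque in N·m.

1100 N·m

P_in = √3·V·I·cosφ = 1.732 × 690 × 171 × 0.886 = 181062 W
P_out = η·P_in = 0.896 × 181062 = 162232 W
n_s = 120×50/4 = 1500 rpm; n = 1500×(1−0.0622) = 1407 rpm
ω = 2π×1407/60 = 147.3 rad/s
τ = P_out/ω = 162232/147.3 = 1100 N·m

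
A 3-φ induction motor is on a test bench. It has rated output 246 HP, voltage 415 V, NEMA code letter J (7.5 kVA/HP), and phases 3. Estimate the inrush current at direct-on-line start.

2570 A

S_LR = 7.5 × 246 = 1845 kVA
I_LR = S_LR/(√3·V_L) = 1845000/(1.732×415) = 2570 A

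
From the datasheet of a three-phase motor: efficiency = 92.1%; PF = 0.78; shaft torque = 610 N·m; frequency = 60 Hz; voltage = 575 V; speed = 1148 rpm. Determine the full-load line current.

102 A

ω = 2π×1148/60 = 120.2 rad/s; P_out = τω = 610 × 120.2 = 73322 W
P_in = P_out / η = 73322 / 0.921 = 79611 W
I_L = P_in / (√3·V_L·cosφ) = 79611 / (1.732 × 575 × 0.78) = 102 A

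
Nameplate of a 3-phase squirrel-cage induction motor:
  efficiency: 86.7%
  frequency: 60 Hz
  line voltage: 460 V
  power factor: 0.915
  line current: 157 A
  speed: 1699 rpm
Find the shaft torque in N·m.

P_in = √3·V·I·cosφ = 1.732 × 460 × 157 × 0.915 = 114453 W
P_out = η·P_in = 0.867 × 114453 = 99231 W
n = 1699 rpm
ω = 2π×1699/60 = 177.9 rad/s
τ = P_out/ω = 99231/177.9 = 558 N·m

558 N·m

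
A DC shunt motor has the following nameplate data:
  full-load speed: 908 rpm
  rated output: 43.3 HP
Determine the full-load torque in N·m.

P_out = 43.3 × 746 = 32302 W
ω = 2π × 908/60 = 95.09 rad/s
τ = P_out/ω = 32302/95.09 = 340 N·m

340 N·m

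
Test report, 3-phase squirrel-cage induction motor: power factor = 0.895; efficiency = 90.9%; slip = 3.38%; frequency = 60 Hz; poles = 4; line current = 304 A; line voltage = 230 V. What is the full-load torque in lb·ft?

399 lb·ft

P_in = √3·V·I·cosφ = 1.732 × 230 × 304 × 0.895 = 108386 W
P_out = η·P_in = 0.909 × 108386 = 98523 W
n_s = 120×60/4 = 1800 rpm; n = 1800×(1−0.0338) = 1739 rpm
ω = 2π×1739/60 = 182.1 rad/s
τ = P_out/ω = 98523/182.1 = 541 N·m
In lb·ft: 541/1.356 = 399 lb·ft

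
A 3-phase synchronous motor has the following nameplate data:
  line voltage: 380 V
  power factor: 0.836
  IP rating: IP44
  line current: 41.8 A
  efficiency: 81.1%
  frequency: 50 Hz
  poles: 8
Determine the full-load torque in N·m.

P_in = √3·V·I·cosφ = 1.732 × 380 × 41.8 × 0.836 = 22999 W
P_out = η·P_in = 0.811 × 22999 = 18652 W
n = n_s = 120×50/8 = 750 rpm (synchronous)
ω = 2π×750/60 = 78.54 rad/s
τ = P_out/ω = 18652/78.54 = 237 N·m

237 N·m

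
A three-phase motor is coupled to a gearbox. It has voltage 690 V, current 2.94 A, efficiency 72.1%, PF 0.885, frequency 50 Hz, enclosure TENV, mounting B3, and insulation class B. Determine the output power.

P_in = √3·V·I·cosφ = 1.732 × 690 × 2.94 × 0.885 = 3109 W
P_out = η·P_in = 0.721 × 3109 = 2242 W

2.24 kW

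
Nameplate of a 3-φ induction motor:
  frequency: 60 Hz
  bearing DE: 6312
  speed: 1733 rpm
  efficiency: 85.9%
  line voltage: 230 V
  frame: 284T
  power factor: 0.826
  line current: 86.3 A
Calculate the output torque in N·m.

P_in = √3·V·I·cosφ = 1.732 × 230 × 86.3 × 0.826 = 28397 W
P_out = η·P_in = 0.859 × 28397 = 24393 W
n = 1733 rpm
ω = 2π×1733/60 = 181.5 rad/s
τ = P_out/ω = 24393/181.5 = 134 N·m

134 N·m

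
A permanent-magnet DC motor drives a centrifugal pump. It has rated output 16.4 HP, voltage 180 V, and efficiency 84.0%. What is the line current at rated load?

80.9 A

P_out = 16.4 × 746 = 12234 W
P_in = P_out / η = 12234 / 0.840 = 14564 W
I = P_in / V = 14564 / 180 = 80.9 A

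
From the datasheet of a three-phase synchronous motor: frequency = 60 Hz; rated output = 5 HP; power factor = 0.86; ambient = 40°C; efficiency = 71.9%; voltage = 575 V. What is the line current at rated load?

P_out = 5 × 746 = 3730 W
P_in = P_out / η = 3730 / 0.719 = 5188 W
I_L = P_in / (√3·V_L·cosφ) = 5188 / (1.732 × 575 × 0.86) = 6.06 A

6.06 A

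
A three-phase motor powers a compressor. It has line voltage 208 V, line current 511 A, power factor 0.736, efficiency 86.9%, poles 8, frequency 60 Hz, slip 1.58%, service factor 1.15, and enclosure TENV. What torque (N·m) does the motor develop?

1270 N·m

P_in = √3·V·I·cosφ = 1.732 × 208 × 511 × 0.736 = 135491 W
P_out = η·P_in = 0.869 × 135491 = 117742 W
n_s = 120×60/8 = 900 rpm; n = 900×(1−0.0158) = 886 rpm
ω = 2π×886/60 = 92.78 rad/s
τ = P_out/ω = 117742/92.78 = 1270 N·m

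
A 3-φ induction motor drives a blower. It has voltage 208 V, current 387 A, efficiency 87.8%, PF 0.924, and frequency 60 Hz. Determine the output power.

113 kW

P_in = √3·V·I·cosφ = 1.732 × 208 × 387 × 0.924 = 128823 W
P_out = η·P_in = 0.878 × 128823 = 113107 W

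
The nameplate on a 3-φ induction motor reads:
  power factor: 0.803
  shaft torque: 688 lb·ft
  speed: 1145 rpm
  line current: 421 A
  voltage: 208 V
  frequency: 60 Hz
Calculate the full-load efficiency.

τ = 688 lb·ft × 1.356 = 932.9 N·m
ω = 2π × 1145/60 = 119.9 rad/s; P_out = τω = 932.9 × 119.9 = 111855 W
P_in = √3·V_L·I_L·cosφ = 1.732 × 208 × 421 × 0.803 = 121789 W
η = P_out / P_in = 111855 / 121789 = 0.918 = 91.8%

91.8 %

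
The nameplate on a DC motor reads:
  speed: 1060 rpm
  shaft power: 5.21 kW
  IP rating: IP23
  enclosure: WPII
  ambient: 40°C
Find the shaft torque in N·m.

46.9 N·m

ω = 2π × 1060/60 = 111 rad/s
τ = P/ω = 5210/111 = 46.9 N·m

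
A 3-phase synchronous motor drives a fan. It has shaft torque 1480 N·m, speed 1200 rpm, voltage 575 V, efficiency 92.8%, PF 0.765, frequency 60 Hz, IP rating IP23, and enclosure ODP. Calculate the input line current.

263 A

ω = 2π×1200/60 = 125.7 rad/s; P_out = τω = 1480 × 125.7 = 186036 W
P_in = P_out / η = 186036 / 0.928 = 200470 W
I_L = P_in / (√3·V_L·cosφ) = 200470 / (1.732 × 575 × 0.765) = 263 A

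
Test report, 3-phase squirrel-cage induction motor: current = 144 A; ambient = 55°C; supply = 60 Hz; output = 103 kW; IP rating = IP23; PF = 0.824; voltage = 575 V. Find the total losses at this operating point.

15200 W

P_in = √3·V·I·cosφ = 1.732×575×144×0.824 = 118170 W
P_out = 103000 W
Losses = P_in − P_out = 118170 − 103000 = 15170 W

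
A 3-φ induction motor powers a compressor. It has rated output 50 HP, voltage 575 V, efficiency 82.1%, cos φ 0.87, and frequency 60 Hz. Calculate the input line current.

52.4 A

P_out = 50 × 746 = 37300 W
P_in = P_out / η = 37300 / 0.821 = 45432 W
I_L = P_in / (√3·V_L·cosφ) = 45432 / (1.732 × 575 × 0.87) = 52.4 A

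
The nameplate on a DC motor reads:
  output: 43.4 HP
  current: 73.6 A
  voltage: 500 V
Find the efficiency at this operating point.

P_out = 43.4 × 746 = 32376 W
P_in = V·I = 500 × 73.6 = 36800 W
η = P_out / P_in = 32376 / 36800 = 0.880 = 88.0%

88.0 %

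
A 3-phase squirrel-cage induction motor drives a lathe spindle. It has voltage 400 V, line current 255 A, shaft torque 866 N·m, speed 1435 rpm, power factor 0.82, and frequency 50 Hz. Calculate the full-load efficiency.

89.8 %

ω = 2π × 1435/60 = 150.3 rad/s; P_out = τω = 866 × 150.3 = 130160 W
P_in = √3·V_L·I_L·cosφ = 1.732 × 400 × 255 × 0.82 = 144864 W
η = P_out / P_in = 130160 / 144864 = 0.898 = 89.8%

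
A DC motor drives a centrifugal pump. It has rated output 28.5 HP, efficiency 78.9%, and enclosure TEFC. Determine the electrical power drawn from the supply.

26.9 kW

P_out = 28.5 × 746 = 21261 W
P_in = P_out/η = 21261/0.789 = 26947 W = 26.9 kW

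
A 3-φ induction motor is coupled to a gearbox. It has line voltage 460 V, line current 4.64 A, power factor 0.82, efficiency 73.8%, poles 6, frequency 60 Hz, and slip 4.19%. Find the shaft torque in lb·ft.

13.7 lb·ft

P_in = √3·V·I·cosφ = 1.732 × 460 × 4.64 × 0.82 = 3031 W
P_out = η·P_in = 0.738 × 3031 = 2237 W
n_s = 120×60/6 = 1200 rpm; n = 1200×(1−0.0419) = 1150 rpm
ω = 2π×1150/60 = 120.4 rad/s
τ = P_out/ω = 2237/120.4 = 18.58 N·m
In lb·ft: 18.58/1.356 = 13.7 lb·ft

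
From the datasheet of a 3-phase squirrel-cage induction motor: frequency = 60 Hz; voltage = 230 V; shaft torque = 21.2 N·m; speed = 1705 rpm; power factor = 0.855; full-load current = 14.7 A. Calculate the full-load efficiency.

ω = 2π × 1705/60 = 178.5 rad/s; P_out = τω = 21.2 × 178.5 = 3784 W
P_in = √3·V_L·I_L·cosφ = 1.732 × 230 × 14.7 × 0.855 = 5007 W
η = P_out / P_in = 3784 / 5007 = 0.756 = 75.6%

75.6 %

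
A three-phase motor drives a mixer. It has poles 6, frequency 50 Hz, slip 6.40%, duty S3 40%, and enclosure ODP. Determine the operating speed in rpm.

n_s = 120f/p = 120×50/6 = 1000 rpm
n = n_s(1 − s) = 1000 × (1 − 0.064) = 936 rpm

936 rpm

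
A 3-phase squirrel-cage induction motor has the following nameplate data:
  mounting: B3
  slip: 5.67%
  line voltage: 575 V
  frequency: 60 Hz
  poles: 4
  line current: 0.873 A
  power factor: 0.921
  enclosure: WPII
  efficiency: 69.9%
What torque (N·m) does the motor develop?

3.15 N·m

P_in = √3·V·I·cosφ = 1.732 × 575 × 0.873 × 0.921 = 801 W
P_out = η·P_in = 0.699 × 801 = 560 W
n_s = 120×60/4 = 1800 rpm; n = 1800×(1−0.0567) = 1698 rpm
ω = 2π×1698/60 = 177.8 rad/s
τ = P_out/ω = 560/177.8 = 3.15 N·m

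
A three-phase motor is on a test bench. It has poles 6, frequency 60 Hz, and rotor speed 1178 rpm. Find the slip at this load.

n_s = 120f/p = 120×60/6 = 1200 rpm
s = (n_s − n)/n_s = (1200 − 1178)/1200 = 0.0183

1.83 %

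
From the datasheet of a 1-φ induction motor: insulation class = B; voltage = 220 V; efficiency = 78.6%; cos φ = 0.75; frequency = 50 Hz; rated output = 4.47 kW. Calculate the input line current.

34.5 A

P_out = 4.47 kW = 4470 W
P_in = P_out / η = 4470 / 0.786 = 5687 W
I = P_in / (V·cosφ) = 5687 / (220 × 0.75) = 34.5 A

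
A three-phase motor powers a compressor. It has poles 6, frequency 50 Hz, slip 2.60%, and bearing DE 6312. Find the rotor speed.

974 rpm

n_s = 120f/p = 120×50/6 = 1000 rpm
n = n_s(1 − s) = 1000 × (1 − 0.026) = 974 rpm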